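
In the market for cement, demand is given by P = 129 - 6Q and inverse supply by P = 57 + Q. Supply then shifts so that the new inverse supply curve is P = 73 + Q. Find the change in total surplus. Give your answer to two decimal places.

-146.29

Initial equilibrium: Q_0 = 10.2857, P_0 = 67.2857; CS_0 = (1/2)(10.2857)(61.7143) = 317.3878, PS_0 = (1/2)(10.2857)(10.2857) = 52.898.
New equilibrium: 129 - 6Q = 73 + Q gives Q_1 = 8, P_1 = 81; CS_1 = 192, PS_1 = 32.
Change in total surplus = (192 + 32) - (317.3878 + 52.898) = -146.2857.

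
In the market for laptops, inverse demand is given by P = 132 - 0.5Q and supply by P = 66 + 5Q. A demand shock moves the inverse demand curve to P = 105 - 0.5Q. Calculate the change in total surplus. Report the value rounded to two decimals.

Initial equilibrium: Q_0 = 12, P_0 = 126; CS_0 = (1/2)(12)(6) = 36, PS_0 = (1/2)(12)(60) = 360.
New equilibrium: 105 - 0.5Q = 66 + 5Q gives Q_1 = 7.0909, P_1 = 101.4545; CS_1 = 12.5702, PS_1 = 125.7025.
Change in total surplus = (12.5702 + 125.7025) - (36 + 360) = -257.7273.

-257.73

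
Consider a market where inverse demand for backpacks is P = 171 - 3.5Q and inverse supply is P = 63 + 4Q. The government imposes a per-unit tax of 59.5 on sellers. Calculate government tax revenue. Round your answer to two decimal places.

Without the tax, 171 - 3.5Q = 63 + 4Q so Q* = 14.4 and P* = 120.6.
With the tax, sellers need 59.5 more per unit: 171 - 3.5Q = 63 + 4Q + 59.5, so Q_t = 6.4667. Buyers pay P_b = 148.3667; sellers receive P_s = P_b - 59.5 = 88.8667.
Revenue is the tax times quantity traded: 59.5 x 6.4667 = 384.7667.

384.77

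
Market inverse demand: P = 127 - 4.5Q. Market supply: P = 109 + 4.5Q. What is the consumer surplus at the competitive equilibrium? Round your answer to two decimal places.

9.00

Setting demand equal to supply, 18 = 9Q, so Q* = 2 and P* = 118.
Consumer surplus is the triangle under demand above P*: (1/2)(2)(127 - 118) = (1/2)(2)(9) = 9.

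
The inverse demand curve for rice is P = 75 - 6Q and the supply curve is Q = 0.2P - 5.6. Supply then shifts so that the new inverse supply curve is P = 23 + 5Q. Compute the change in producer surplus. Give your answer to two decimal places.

10.23

Rewriting supply in inverse form: P = 28 + 5Q.
Initial equilibrium: Q_0 = 4.2727, P_0 = 49.3636; CS_0 = (1/2)(4.2727)(25.6364) = 54.7686, PS_0 = (1/2)(4.2727)(21.3636) = 45.6405.
New equilibrium: 75 - 6Q = 23 + 5Q gives Q_1 = 4.7273, P_1 = 46.6364; CS_1 = 67.0413, PS_1 = 55.8678.
Change in producer surplus = 55.8678 - 45.6405 = 10.2273.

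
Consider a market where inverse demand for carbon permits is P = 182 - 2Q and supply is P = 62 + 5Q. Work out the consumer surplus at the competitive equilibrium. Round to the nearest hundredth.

Set 182 - 2Q = 62 + 5Q, which gives 120 = 7Q, so Q* = 17.1429 and P* = 182 - 2(17.1429) = 147.7143.
The demand choke price is 182, so CS = (1/2)(Q*)(182 - P*) = (1/2)(17.1429)(34.2857) = 293.8776.

293.88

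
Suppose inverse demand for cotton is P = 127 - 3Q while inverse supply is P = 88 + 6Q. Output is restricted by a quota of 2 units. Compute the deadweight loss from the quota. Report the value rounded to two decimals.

Without the quota, 127 - 3Q = 88 + 6Q gives Q* = 4.3333.
At Q = 2 the demand price is 127 - 3(2) = 121 and the supply price is 88 + 6(2) = 100.
DWL = (1/2)(gap between curves at 2) x (Q* - 2) = (1/2)(21)(2.3333) = 24.5.

24.50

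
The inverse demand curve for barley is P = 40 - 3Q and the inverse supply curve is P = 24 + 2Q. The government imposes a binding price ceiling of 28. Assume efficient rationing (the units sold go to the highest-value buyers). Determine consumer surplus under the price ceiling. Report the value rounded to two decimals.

18.00

Without the control, 40 - 3Q = 24 + 2Q so Q* = 3.2 and P* = 30.4.
At the ceiling price 28, quantity supplied is (28 - 24)/2 = 2; supply is the short side, so Q = 2 trades at P = 28.
The demand price at Q = 2 is 34. CS is the trapezoid between demand and 28 over [0, 2]: (1/2)[(40 - 28) + (34 - 28)](2) = 18.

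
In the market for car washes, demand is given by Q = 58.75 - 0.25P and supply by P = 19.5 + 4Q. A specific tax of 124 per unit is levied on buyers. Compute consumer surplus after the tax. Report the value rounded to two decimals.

Rewriting demand in inverse form: P = 235 - 4Q.
Pre-tax equilibrium: 235 - 4Q = 19.5 + 4Q gives Q* = 26.9375, P* = 127.25.
With the tax, buyers' net willingness to pay falls by 124: (235 - 124) - 4Q = 19.5 + 4Q, so Q_t = 11.4375. Buyers pay P_b = 189.25; sellers receive P_s = P_b - 124 = 65.25.
Consumer surplus is the triangle under demand above P_b: (1/2)(11.4375)(235 - 189.25) = 261.6328.

261.63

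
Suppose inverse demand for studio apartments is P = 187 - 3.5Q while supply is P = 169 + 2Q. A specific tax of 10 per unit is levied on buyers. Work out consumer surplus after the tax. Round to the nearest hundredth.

3.70

Without the tax, 187 - 3.5Q = 169 + 2Q so Q* = 3.2727 and P* = 175.5455.
A tax on buyers shifts demand down by 10: (187 - 10) - 3.5Q = 169 + 2Q, so Q_t = 1.4545. Buyers pay P_b = 181.9091; sellers receive P_s = P_b - 10 = 171.9091.
CS = (1/2)(Q_t)(187 - P_b) = (1/2)(1.4545)(5.0909) = 3.7025.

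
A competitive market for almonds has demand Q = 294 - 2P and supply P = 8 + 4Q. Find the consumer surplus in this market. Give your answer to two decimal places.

Rewriting demand in inverse form: P = 147 - 0.5Q.
Equilibrium: 147 - 0.5Q = 8 + 4Q, so Q* = 30.8889 and P* = 131.5556.
Consumer surplus is the triangle under demand above P*: (1/2)(30.8889)(147 - 131.5556) = (1/2)(30.8889)(15.4444) = 238.5309.

238.53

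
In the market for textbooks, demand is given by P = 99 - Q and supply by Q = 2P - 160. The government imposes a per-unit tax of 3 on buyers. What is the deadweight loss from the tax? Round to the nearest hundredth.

Rewriting supply in inverse form: P = 80 + 0.5Q.
Without the tax, 99 - Q = 80 + 0.5Q so Q* = 12.6667 and P* = 86.3333.
With the tax, buyers' net willingness to pay falls by 3: (99 - 3) - Q = 80 + 0.5Q, so Q_t = 10.6667. Buyers pay P_b = 88.3333; sellers receive P_s = P_b - 3 = 85.3333.
The welfare triangle lost has base Q* - Q_t = 2 and height t = 3, so DWL = (1/2)(2)(3) = 3.

3.00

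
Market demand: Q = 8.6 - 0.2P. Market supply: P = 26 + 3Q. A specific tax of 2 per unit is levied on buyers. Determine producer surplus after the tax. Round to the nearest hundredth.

5.27

Rewriting demand in inverse form: P = 43 - 5Q.
Pre-tax equilibrium: 43 - 5Q = 26 + 3Q gives Q* = 2.125, P* = 32.375.
A tax on buyers shifts demand down by 2: (43 - 2) - 5Q = 26 + 3Q, so Q_t = 1.875. Buyers pay P_b = 33.625; sellers receive P_s = P_b - 2 = 31.625.
PS = (1/2)(Q_t)(P_s - 26) = (1/2)(1.875)(5.625) = 5.2734.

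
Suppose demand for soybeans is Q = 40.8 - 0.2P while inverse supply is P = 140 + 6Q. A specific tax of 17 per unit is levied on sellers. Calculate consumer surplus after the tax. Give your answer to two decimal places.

45.64

Rewriting demand in inverse form: P = 204 - 5Q.
Pre-tax equilibrium: 204 - 5Q = 140 + 6Q gives Q* = 5.8182, P* = 174.9091.
With the tax, sellers need 17 more per unit: 204 - 5Q = 140 + 6Q + 17, so Q_t = 4.2727. Buyers pay P_b = 182.6364; sellers receive P_s = P_b - 17 = 165.6364.
CS = (1/2)(Q_t)(204 - P_b) = (1/2)(4.2727)(21.3636) = 45.6405.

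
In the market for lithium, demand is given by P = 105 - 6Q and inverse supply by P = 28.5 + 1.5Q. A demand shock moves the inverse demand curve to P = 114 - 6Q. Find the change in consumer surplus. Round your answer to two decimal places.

77.76

Initial equilibrium: Q_0 = 10.2, P_0 = 43.8; CS_0 = (1/2)(10.2)(61.2) = 312.12, PS_0 = (1/2)(10.2)(15.3) = 78.03.
New equilibrium: 114 - 6Q = 28.5 + 1.5Q gives Q_1 = 11.4, P_1 = 45.6; CS_1 = 389.88, PS_1 = 97.47.
Change in consumer surplus = 389.88 - 312.12 = 77.76.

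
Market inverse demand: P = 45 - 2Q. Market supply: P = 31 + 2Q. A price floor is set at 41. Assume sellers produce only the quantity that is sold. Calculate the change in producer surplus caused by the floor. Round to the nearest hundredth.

3.75

Without the control, 45 - 2Q = 31 + 2Q so Q* = 3.5 and P* = 38.
At the floor price 41, quantity demanded is (45 - 41)/2 = 2; demand is the short side, so Q = 2 trades at P = 41.
PS goes from (1/2)(3.5)(7) = 12.25 to 16 (computed as (41 - 31)(2) - (1/2)(2)(2)^2), a change of 3.75.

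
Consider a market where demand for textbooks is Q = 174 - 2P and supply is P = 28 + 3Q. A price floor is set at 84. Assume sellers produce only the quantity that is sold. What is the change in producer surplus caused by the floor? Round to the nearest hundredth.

-144.24

Rewriting demand in inverse form: P = 87 - 0.5Q.
Free-market equilibrium: 87 - 0.5Q = 28 + 3Q gives Q* = 16.8571, P* = 78.5714.
At P = 84, buyers demand (87 - 84)/0.5 = 6 while sellers would supply more, so the quantity traded is 6 at price 84.
PS goes from (1/2)(16.8571)(50.5714) = 426.2449 to 282 (computed as (84 - 28)(6) - (1/2)(3)(6)^2), a change of -144.2449.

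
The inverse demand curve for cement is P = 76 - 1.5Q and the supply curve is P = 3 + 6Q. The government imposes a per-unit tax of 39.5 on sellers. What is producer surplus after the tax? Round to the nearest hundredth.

59.85

Pre-tax equilibrium: 76 - 1.5Q = 3 + 6Q gives Q* = 9.7333, P* = 61.4.
A tax on sellers shifts supply up by 39.5: 76 - 1.5Q = 3 + 6Q + 39.5, so Q_t = 4.4667. Buyers pay P_b = 69.3; sellers receive P_s = P_b - 39.5 = 29.8.
Producer surplus is the triangle above supply below P_s: (1/2)(4.4667)(29.8 - 3) = 59.8533.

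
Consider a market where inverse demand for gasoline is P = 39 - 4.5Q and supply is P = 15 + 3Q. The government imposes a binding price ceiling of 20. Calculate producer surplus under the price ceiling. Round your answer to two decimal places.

Without the control, 39 - 4.5Q = 15 + 3Q so Q* = 3.2 and P* = 24.6.
At the ceiling price 20, quantity supplied is (20 - 15)/3 = 1.6667; supply is the short side, so Q = 1.6667 trades at P = 20.
PS is the triangle above supply below 20: (1/2)(1.6667)(20 - 15) = 4.1667.

4.17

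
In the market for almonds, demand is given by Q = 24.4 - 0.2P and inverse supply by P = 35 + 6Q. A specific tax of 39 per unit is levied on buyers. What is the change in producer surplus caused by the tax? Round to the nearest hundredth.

Rewriting demand in inverse form: P = 122 - 5Q.
Without the tax, 122 - 5Q = 35 + 6Q so Q* = 7.9091 and P* = 82.4545.
A tax on buyers shifts demand down by 39: (122 - 39) - 5Q = 35 + 6Q, so Q_t = 4.3636. Buyers pay P_b = 100.1818; sellers receive P_s = P_b - 39 = 61.1818.
Producers lose the trapezoid between P_s and P* out to Q_t plus the triangle from Q_t to Q*: change in PS = 57.124 - 187.6612 = -130.5372.

-130.54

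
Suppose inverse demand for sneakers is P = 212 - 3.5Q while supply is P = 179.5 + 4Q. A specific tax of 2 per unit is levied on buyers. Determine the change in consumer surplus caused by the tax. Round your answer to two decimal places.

-3.92

Pre-tax equilibrium: 212 - 3.5Q = 179.5 + 4Q gives Q* = 4.3333, P* = 196.8333.
A tax on buyers shifts demand down by 2: (212 - 2) - 3.5Q = 179.5 + 4Q, so Q_t = 4.0667. Buyers pay P_b = 197.7667; sellers receive P_s = P_b - 2 = 195.7667.
CS falls from (1/2)(4.3333)(15.1667) = 32.8611 to (1/2)(4.0667)(14.2333) = 28.9411, a change of -3.92.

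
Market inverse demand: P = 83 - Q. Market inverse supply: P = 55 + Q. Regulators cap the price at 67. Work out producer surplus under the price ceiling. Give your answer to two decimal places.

72.00

Free-market equilibrium: 83 - Q = 55 + Q gives Q* = 14, P* = 69.
At P = 67, sellers supply (67 - 55)/1 = 12 while buyers want more, so the quantity traded is 12 at price 67.
PS is the triangle above supply below 67: (1/2)(12)(67 - 55) = 72.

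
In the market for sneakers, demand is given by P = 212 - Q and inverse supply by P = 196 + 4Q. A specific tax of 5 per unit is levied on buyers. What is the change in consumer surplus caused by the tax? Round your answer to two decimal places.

-2.70

Pre-tax equilibrium: 212 - Q = 196 + 4Q gives Q* = 3.2, P* = 208.8.
A tax on buyers shifts demand down by 5: (212 - 5) - Q = 196 + 4Q, so Q_t = 2.2. Buyers pay P_b = 209.8; sellers receive P_s = P_b - 5 = 204.8.
CS falls from (1/2)(3.2)(3.2) = 5.12 to (1/2)(2.2)(2.2) = 2.42, a change of -2.7.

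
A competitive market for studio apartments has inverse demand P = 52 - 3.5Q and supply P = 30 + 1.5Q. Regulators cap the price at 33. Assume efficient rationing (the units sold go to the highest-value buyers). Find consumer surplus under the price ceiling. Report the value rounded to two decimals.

31.00

Free-market equilibrium: 52 - 3.5Q = 30 + 1.5Q gives Q* = 4.4, P* = 36.6.
At P = 33, sellers supply (33 - 30)/1.5 = 2 while buyers want more, so the quantity traded is 2 at price 33.
The demand price at Q = 2 is 45. CS is the trapezoid between demand and 33 over [0, 2]: (1/2)[(52 - 33) + (45 - 33)](2) = 31.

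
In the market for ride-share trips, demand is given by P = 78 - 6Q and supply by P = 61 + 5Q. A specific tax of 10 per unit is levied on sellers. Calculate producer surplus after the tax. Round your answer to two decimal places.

Pre-tax equilibrium: 78 - 6Q = 61 + 5Q gives Q* = 1.5455, P* = 68.7273.
A tax on sellers shifts supply up by 10: 78 - 6Q = 61 + 5Q + 10, so Q_t = 0.6364. Buyers pay P_b = 74.1818; sellers receive P_s = P_b - 10 = 64.1818.
PS = (1/2)(Q_t)(P_s - 61) = (1/2)(0.6364)(3.1818) = 1.0124.

1.01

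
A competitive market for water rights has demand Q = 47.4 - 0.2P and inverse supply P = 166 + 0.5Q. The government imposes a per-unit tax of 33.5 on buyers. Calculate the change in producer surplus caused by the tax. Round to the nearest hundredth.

Rewriting demand in inverse form: P = 237 - 5Q.
Pre-tax equilibrium: 237 - 5Q = 166 + 0.5Q gives Q* = 12.9091, P* = 172.4545.
With the tax, buyers' net willingness to pay falls by 33.5: (237 - 33.5) - 5Q = 166 + 0.5Q, so Q_t = 6.8182. Buyers pay P_b = 202.9091; sellers receive P_s = P_b - 33.5 = 169.4091.
PS falls from (1/2)(12.9091)(6.4545) = 41.6612 to (1/2)(6.8182)(3.4091) = 11.6219, a change of -30.0393.

-30.04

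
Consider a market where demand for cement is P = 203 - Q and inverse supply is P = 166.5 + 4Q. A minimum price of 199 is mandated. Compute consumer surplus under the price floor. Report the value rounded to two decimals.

8.00

Free-market equilibrium: 203 - Q = 166.5 + 4Q gives Q* = 7.3, P* = 195.7.
At P = 199, buyers demand (203 - 199)/1 = 4 while sellers would supply more, so the quantity traded is 4 at price 199.
CS is the triangle under demand above 199: (1/2)(4)(203 - 199) = 8.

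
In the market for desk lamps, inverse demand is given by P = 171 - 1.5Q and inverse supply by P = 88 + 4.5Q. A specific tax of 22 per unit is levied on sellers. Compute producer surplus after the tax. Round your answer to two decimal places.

232.56

Pre-tax equilibrium: 171 - 1.5Q = 88 + 4.5Q gives Q* = 13.8333, P* = 150.25.
With the tax, sellers need 22 more per unit: 171 - 1.5Q = 88 + 4.5Q + 22, so Q_t = 10.1667. Buyers pay P_b = 155.75; sellers receive P_s = P_b - 22 = 133.75.
PS = (1/2)(Q_t)(P_s - 88) = (1/2)(10.1667)(45.75) = 232.5625.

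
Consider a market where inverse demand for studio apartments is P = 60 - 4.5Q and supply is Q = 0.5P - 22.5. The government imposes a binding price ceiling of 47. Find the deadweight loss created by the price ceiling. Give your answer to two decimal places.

Rewriting supply in inverse form: P = 45 + 2Q.
Free-market equilibrium: 60 - 4.5Q = 45 + 2Q gives Q* = 2.3077, P* = 49.6154.
At the ceiling price 47, quantity supplied is (47 - 45)/2 = 1; supply is the short side, so Q = 1 trades at P = 47.
The lost-trades triangle has base Q* - 1 = 1.3077 and height equal to the gap between the curves at Q = 1, which is 55.5 - 47 = 8.5. DWL = (1/2)(1.3077)(8.5) = 5.5577.

5.56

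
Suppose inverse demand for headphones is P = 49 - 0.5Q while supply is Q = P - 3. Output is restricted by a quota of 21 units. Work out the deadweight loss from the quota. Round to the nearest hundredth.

Rewriting supply in inverse form: P = 3 + Q.
Without the quota, 49 - 0.5Q = 3 + Q gives Q* = 30.6667.
At Q = 21 the demand price is 49 - 0.5(21) = 38.5 and the supply price is 3 + (21) = 24.
DWL = (1/2)(gap between curves at 21) x (Q* - 21) = (1/2)(14.5)(9.6667) = 70.0833.

70.08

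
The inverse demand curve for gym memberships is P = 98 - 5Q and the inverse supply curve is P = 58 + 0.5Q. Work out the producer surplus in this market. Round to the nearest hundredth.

Set 98 - 5Q = 58 + 0.5Q, which gives 40 = 5.5Q, so Q* = 7.2727 and P* = 98 - 5(7.2727) = 61.6364.
The supply curve's price intercept is 58, so PS = (1/2)(Q*)(P* - 58) = (1/2)(7.2727)(3.6364) = 13.2231.

13.22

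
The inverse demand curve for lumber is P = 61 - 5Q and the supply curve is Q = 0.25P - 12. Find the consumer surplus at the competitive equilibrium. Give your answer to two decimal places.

Rewriting supply in inverse form: P = 48 + 4Q.
Set 61 - 5Q = 48 + 4Q, which gives 13 = 9Q, so Q* = 1.4444 and P* = 61 - 5(1.4444) = 53.7778.
The demand choke price is 61, so CS = (1/2)(Q*)(61 - P*) = (1/2)(1.4444)(7.2222) = 5.216.

5.22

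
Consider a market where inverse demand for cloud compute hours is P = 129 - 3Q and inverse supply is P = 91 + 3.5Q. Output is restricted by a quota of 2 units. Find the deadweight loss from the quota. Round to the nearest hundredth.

48.08

Unrestricted equilibrium: Q* = (129 - 91)/(3 + 3.5) = 5.8462.
At Q = 2 the demand price is 129 - 3(2) = 123 and the supply price is 91 + 3.5(2) = 98.
Deadweight loss is the triangle between the curves from 2 to 5.8462: (1/2)(123 - 98)(5.8462 - 2) = 48.0769.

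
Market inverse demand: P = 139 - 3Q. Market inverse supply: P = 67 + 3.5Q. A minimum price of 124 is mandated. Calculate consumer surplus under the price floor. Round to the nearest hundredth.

Free-market equilibrium: 139 - 3Q = 67 + 3.5Q gives Q* = 11.0769, P* = 105.7692.
At the floor price 124, quantity demanded is (139 - 124)/3 = 5; demand is the short side, so Q = 5 trades at P = 124.
CS is the triangle under demand above 124: (1/2)(5)(139 - 124) = 37.5.

37.50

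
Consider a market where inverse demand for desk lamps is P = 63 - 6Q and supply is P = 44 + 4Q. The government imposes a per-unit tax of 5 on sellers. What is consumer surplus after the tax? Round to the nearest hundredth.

Pre-tax equilibrium: 63 - 6Q = 44 + 4Q gives Q* = 1.9, P* = 51.6.
A tax on sellers shifts supply up by 5: 63 - 6Q = 44 + 4Q + 5, so Q_t = 1.4. Buyers pay P_b = 54.6; sellers receive P_s = P_b - 5 = 49.6.
Consumer surplus is the triangle under demand above P_b: (1/2)(1.4)(63 - 54.6) = 5.88.

5.88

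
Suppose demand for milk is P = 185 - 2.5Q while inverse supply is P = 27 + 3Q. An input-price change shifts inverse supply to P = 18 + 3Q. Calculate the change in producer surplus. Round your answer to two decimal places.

145.04

Initial equilibrium: Q_0 = 28.7273, P_0 = 113.1818; CS_0 = (1/2)(28.7273)(71.8182) = 1031.5702, PS_0 = (1/2)(28.7273)(86.1818) = 1237.8843.
New equilibrium: 185 - 2.5Q = 18 + 3Q gives Q_1 = 30.3636, P_1 = 109.0909; CS_1 = 1152.438, PS_1 = 1382.9256.
Change in producer surplus = 1382.9256 - 1237.8843 = 145.0413.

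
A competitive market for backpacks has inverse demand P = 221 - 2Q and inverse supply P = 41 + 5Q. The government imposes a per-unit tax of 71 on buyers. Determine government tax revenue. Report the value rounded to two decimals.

1105.57

Pre-tax equilibrium: 221 - 2Q = 41 + 5Q gives Q* = 25.7143, P* = 169.5714.
With the tax, buyers' net willingness to pay falls by 71: (221 - 71) - 2Q = 41 + 5Q, so Q_t = 15.5714. Buyers pay P_b = 189.8571; sellers receive P_s = P_b - 71 = 118.8571.
Revenue is the tax times quantity traded: 71 x 15.5714 = 1105.5714.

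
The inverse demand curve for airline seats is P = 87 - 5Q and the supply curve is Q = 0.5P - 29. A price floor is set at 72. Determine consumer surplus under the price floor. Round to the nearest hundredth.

22.50

Rewriting supply in inverse form: P = 58 + 2Q.
Without the control, 87 - 5Q = 58 + 2Q so Q* = 4.1429 and P* = 66.2857.
At the floor price 72, quantity demanded is (87 - 72)/5 = 3; demand is the short side, so Q = 3 trades at P = 72.
CS is the triangle under demand above 72: (1/2)(3)(87 - 72) = 22.5.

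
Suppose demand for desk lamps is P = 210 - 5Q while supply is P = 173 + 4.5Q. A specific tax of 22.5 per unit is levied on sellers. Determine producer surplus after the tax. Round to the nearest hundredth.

Without the tax, 210 - 5Q = 173 + 4.5Q so Q* = 3.8947 and P* = 190.5263.
With the tax, sellers need 22.5 more per unit: 210 - 5Q = 173 + 4.5Q + 22.5, so Q_t = 1.5263. Buyers pay P_b = 202.3684; sellers receive P_s = P_b - 22.5 = 179.8684.
Producer surplus is the triangle above supply below P_s: (1/2)(1.5263)(179.8684 - 173) = 5.2417.

5.24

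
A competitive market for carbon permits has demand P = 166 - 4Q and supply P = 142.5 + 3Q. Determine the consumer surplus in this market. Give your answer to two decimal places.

22.54

Set 166 - 4Q = 142.5 + 3Q, which gives 23.5 = 7Q, so Q* = 3.3571 and P* = 166 - 4(3.3571) = 152.5714.
CS is the area between the demand curve and P* from 0 to Q*: (1/2)(3.3571)(13.4286) = 22.5408.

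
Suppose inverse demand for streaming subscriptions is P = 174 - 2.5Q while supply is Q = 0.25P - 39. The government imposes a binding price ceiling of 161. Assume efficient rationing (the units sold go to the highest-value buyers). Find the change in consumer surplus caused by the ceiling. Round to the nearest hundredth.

Rewriting supply in inverse form: P = 156 + 4Q.
Without the control, 174 - 2.5Q = 156 + 4Q so Q* = 2.7692 and P* = 167.0769.
At the ceiling price 161, quantity supplied is (161 - 156)/4 = 1.25; supply is the short side, so Q = 1.25 trades at P = 161.
CS goes from (1/2)(2.7692)(6.9231) = 9.5858 to 14.2969 (computed as (174 - 161)(1.25) - (1/2)(2.5)(1.25)^2), a change of 4.7111.

4.71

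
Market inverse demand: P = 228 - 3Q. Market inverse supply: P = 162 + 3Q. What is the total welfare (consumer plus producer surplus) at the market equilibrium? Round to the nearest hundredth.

363.00

Equilibrium: 228 - 3Q = 162 + 3Q, so Q* = 11 and P* = 195.
Total surplus is the full triangle between the curves from 0 to Q*: (1/2)(11)(228 - 162) = 363.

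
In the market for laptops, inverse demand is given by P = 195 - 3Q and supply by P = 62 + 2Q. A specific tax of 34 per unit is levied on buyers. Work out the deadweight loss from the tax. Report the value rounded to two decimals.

Without the tax, 195 - 3Q = 62 + 2Q so Q* = 26.6 and P* = 115.2.
With the tax, buyers' net willingness to pay falls by 34: (195 - 34) - 3Q = 62 + 2Q, so Q_t = 19.8. Buyers pay P_b = 135.6; sellers receive P_s = P_b - 34 = 101.6.
Deadweight loss is the triangle between the curves from Q_t to Q*: (1/2)(26.6 - 19.8)(34) = 115.6.

115.60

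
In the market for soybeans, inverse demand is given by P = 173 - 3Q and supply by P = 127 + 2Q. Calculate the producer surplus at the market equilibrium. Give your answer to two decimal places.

Set 173 - 3Q = 127 + 2Q, which gives 46 = 5Q, so Q* = 9.2 and P* = 173 - 3(9.2) = 145.4.
Producer surplus is the triangle above supply below P*: (1/2)(9.2)(145.4 - 127) = (1/2)(9.2)(18.4) = 84.64.

84.64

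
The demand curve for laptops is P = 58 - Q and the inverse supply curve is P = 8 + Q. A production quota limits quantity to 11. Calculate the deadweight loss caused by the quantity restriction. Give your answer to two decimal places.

Without the quota, 58 - Q = 8 + Q gives Q* = 25.
At Q = 11 the demand price is 58 - (11) = 47 and the supply price is 8 + (11) = 19.
Deadweight loss is the triangle between the curves from 11 to 25: (1/2)(47 - 19)(25 - 11) = 196.

196.00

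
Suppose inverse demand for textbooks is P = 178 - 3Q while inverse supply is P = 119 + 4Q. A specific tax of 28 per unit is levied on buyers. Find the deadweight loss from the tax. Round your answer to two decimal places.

56.00

Pre-tax equilibrium: 178 - 3Q = 119 + 4Q gives Q* = 8.4286, P* = 152.7143.
With the tax, buyers' net willingness to pay falls by 28: (178 - 28) - 3Q = 119 + 4Q, so Q_t = 4.4286. Buyers pay P_b = 164.7143; sellers receive P_s = P_b - 28 = 136.7143.
The welfare triangle lost has base Q* - Q_t = 4 and height t = 28, so DWL = (1/2)(4)(28) = 56.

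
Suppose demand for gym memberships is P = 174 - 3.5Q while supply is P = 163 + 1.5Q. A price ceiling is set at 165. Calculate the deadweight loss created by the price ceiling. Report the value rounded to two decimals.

Without the control, 174 - 3.5Q = 163 + 1.5Q so Q* = 2.2 and P* = 166.3.
At the ceiling price 165, quantity supplied is (165 - 163)/1.5 = 1.3333; supply is the short side, so Q = 1.3333 trades at P = 165.
At Q = 1.3333 the demand price is 169.3333 and the supply price is 165. Deadweight loss is the triangle between the curves from 1.3333 to 2.2: (1/2)(169.3333 - 165)(2.2 - 1.3333) = 1.8778.

1.88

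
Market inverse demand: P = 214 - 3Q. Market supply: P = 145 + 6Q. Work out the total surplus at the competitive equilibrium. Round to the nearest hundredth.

264.50

Setting demand equal to supply, 69 = 9Q, so Q* = 7.6667 and P* = 191.
Total surplus is the full triangle between the curves from 0 to Q*: (1/2)(7.6667)(214 - 145) = 264.5.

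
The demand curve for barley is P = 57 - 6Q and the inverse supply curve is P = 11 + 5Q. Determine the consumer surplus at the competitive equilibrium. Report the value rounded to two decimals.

52.46

Setting demand equal to supply, 46 = 11Q, so Q* = 4.1818 and P* = 31.9091.
Consumer surplus is the triangle under demand above P*: (1/2)(4.1818)(57 - 31.9091) = (1/2)(4.1818)(25.0909) = 52.4628.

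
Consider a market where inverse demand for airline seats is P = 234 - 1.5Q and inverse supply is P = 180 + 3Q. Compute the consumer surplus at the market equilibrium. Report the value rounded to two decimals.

Equilibrium: 234 - 1.5Q = 180 + 3Q, so Q* = 12 and P* = 216.
Consumer surplus is the triangle under demand above P*: (1/2)(12)(234 - 216) = (1/2)(12)(18) = 108.

108.00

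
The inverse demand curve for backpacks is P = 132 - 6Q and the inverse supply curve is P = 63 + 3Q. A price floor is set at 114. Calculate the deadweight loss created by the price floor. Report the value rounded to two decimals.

Free-market equilibrium: 132 - 6Q = 63 + 3Q gives Q* = 7.6667, P* = 86.
At P = 114, buyers demand (132 - 114)/6 = 3 while sellers would supply more, so the quantity traded is 3 at price 114.
The lost-trades triangle has base Q* - 3 = 4.6667 and height equal to the gap between the curves at Q = 3, which is 114 - 72 = 42. DWL = (1/2)(4.6667)(42) = 98.

98.00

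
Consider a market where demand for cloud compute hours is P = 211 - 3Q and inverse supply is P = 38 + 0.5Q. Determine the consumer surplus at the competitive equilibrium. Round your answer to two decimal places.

Setting demand equal to supply, 173 = 3.5Q, so Q* = 49.4286 and P* = 62.7143.
The demand choke price is 211, so CS = (1/2)(Q*)(211 - P*) = (1/2)(49.4286)(148.2857) = 3664.7755.

3664.78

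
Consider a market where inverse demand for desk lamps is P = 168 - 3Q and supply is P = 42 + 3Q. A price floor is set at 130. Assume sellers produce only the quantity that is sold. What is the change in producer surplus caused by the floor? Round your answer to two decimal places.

212.50

Free-market equilibrium: 168 - 3Q = 42 + 3Q gives Q* = 21, P* = 105.
At P = 130, buyers demand (168 - 130)/3 = 12.6667 while sellers would supply more, so the quantity traded is 12.6667 at price 130.
PS goes from (1/2)(21)(63) = 661.5 to 874 (computed as (130 - 42)(12.6667) - (1/2)(3)(12.6667)^2), a change of 212.5.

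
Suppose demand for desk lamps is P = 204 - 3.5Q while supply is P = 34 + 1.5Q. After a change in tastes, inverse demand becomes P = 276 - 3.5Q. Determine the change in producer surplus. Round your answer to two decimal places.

Initial equilibrium: Q_0 = 34, P_0 = 85; CS_0 = (1/2)(34)(119) = 2023, PS_0 = (1/2)(34)(51) = 867.
New equilibrium: 276 - 3.5Q = 34 + 1.5Q gives Q_1 = 48.4, P_1 = 106.6; CS_1 = 4099.48, PS_1 = 1756.92.
Change in producer surplus = 1756.92 - 867 = 889.92.

889.92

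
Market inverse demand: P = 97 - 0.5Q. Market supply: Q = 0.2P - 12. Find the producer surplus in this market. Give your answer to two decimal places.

Rewriting supply in inverse form: P = 60 + 5Q.
Equilibrium: 97 - 0.5Q = 60 + 5Q, so Q* = 6.7273 and P* = 93.6364.
Producer surplus is the triangle above supply below P*: (1/2)(6.7273)(93.6364 - 60) = (1/2)(6.7273)(33.6364) = 113.1405.

113.14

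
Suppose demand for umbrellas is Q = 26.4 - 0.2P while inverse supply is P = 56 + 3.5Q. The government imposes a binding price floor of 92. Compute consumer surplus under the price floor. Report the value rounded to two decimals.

Rewriting demand in inverse form: P = 132 - 5Q.
Free-market equilibrium: 132 - 5Q = 56 + 3.5Q gives Q* = 8.9412, P* = 87.2941.
At the floor price 92, quantity demanded is (132 - 92)/5 = 8; demand is the short side, so Q = 8 trades at P = 92.
CS is the triangle under demand above 92: (1/2)(8)(132 - 92) = 160.

160.00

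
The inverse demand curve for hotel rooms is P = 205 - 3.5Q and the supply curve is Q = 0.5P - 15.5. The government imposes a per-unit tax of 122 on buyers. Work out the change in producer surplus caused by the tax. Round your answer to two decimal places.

-911.47

Rewriting supply in inverse form: P = 31 + 2Q.
Without the tax, 205 - 3.5Q = 31 + 2Q so Q* = 31.6364 and P* = 94.2727.
With the tax, buyers' net willingness to pay falls by 122: (205 - 122) - 3.5Q = 31 + 2Q, so Q_t = 9.4545. Buyers pay P_b = 171.9091; sellers receive P_s = P_b - 122 = 49.9091.
PS falls from (1/2)(31.6364)(63.2727) = 1000.8595 to (1/2)(9.4545)(18.9091) = 89.3884, a change of -911.4711.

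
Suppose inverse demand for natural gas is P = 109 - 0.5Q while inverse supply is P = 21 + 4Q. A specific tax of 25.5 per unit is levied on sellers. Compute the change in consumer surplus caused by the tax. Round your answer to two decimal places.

Pre-tax equilibrium: 109 - 0.5Q = 21 + 4Q gives Q* = 19.5556, P* = 99.2222.
A tax on sellers shifts supply up by 25.5: 109 - 0.5Q = 21 + 4Q + 25.5, so Q_t = 13.8889. Buyers pay P_b = 102.0556; sellers receive P_s = P_b - 25.5 = 76.5556.
Consumers lose the trapezoid between P* and P_b out to Q_t plus the triangle from Q_t to Q*: change in CS = 48.2253 - 95.6049 = -47.3796.

-47.38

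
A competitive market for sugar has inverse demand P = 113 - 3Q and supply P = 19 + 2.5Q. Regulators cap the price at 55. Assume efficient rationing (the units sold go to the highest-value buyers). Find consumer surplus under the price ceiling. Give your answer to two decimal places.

Without the control, 113 - 3Q = 19 + 2.5Q so Q* = 17.0909 and P* = 61.7273.
At the ceiling price 55, quantity supplied is (55 - 19)/2.5 = 14.4; supply is the short side, so Q = 14.4 trades at P = 55.
The demand price at Q = 14.4 is 69.8. CS is the trapezoid between demand and 55 over [0, 14.4]: (1/2)[(113 - 55) + (69.8 - 55)](14.4) = 524.16.

524.16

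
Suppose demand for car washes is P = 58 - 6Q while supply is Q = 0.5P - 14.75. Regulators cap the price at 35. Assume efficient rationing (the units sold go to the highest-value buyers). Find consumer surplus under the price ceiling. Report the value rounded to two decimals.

40.56

Rewriting supply in inverse form: P = 29.5 + 2Q.
Without the control, 58 - 6Q = 29.5 + 2Q so Q* = 3.5625 and P* = 36.625.
At P = 35, sellers supply (35 - 29.5)/2 = 2.75 while buyers want more, so the quantity traded is 2.75 at price 35.
The demand price at Q = 2.75 is 41.5. CS is the trapezoid between demand and 35 over [0, 2.75]: (1/2)[(58 - 35) + (41.5 - 35)](2.75) = 40.5625.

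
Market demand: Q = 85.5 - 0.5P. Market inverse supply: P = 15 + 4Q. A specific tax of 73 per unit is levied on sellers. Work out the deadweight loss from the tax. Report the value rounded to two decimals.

444.08

Rewriting demand in inverse form: P = 171 - 2Q.
Pre-tax equilibrium: 171 - 2Q = 15 + 4Q gives Q* = 26, P* = 119.
With the tax, sellers need 73 more per unit: 171 - 2Q = 15 + 4Q + 73, so Q_t = 13.8333. Buyers pay P_b = 143.3333; sellers receive P_s = P_b - 73 = 70.3333.
The welfare triangle lost has base Q* - Q_t = 12.1667 and height t = 73, so DWL = (1/2)(12.1667)(73) = 444.0833.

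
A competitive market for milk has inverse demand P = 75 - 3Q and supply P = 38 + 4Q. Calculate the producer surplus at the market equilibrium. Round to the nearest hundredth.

55.88

Set 75 - 3Q = 38 + 4Q, which gives 37 = 7Q, so Q* = 5.2857 and P* = 75 - 3(5.2857) = 59.1429.
The supply curve's price intercept is 38, so PS = (1/2)(Q*)(P* - 38) = (1/2)(5.2857)(21.1429) = 55.8776.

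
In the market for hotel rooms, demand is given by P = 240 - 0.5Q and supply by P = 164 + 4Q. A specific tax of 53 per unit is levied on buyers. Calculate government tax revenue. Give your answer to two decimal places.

270.89

Without the tax, 240 - 0.5Q = 164 + 4Q so Q* = 16.8889 and P* = 231.5556.
A tax on buyers shifts demand down by 53: (240 - 53) - 0.5Q = 164 + 4Q, so Q_t = 5.1111. Buyers pay P_b = 237.4444; sellers receive P_s = P_b - 53 = 184.4444.
Revenue is the tax times quantity traded: 53 x 5.1111 = 270.8889.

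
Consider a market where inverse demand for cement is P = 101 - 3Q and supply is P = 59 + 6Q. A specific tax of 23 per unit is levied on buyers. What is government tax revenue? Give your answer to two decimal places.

Pre-tax equilibrium: 101 - 3Q = 59 + 6Q gives Q* = 4.6667, P* = 87.
With the tax, buyers' net willingness to pay falls by 23: (101 - 23) - 3Q = 59 + 6Q, so Q_t = 2.1111. Buyers pay P_b = 94.6667; sellers receive P_s = P_b - 23 = 71.6667.
Tax revenue = t x Q_t = 23 x 2.1111 = 48.5556.

48.56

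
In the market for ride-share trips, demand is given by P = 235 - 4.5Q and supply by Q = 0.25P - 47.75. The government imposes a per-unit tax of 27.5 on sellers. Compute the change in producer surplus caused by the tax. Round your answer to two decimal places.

-46.06

Rewriting supply in inverse form: P = 191 + 4Q.
Pre-tax equilibrium: 235 - 4.5Q = 191 + 4Q gives Q* = 5.1765, P* = 211.7059.
With the tax, sellers need 27.5 more per unit: 235 - 4.5Q = 191 + 4Q + 27.5, so Q_t = 1.9412. Buyers pay P_b = 226.2647; sellers receive P_s = P_b - 27.5 = 198.7647.
Producers lose the trapezoid between P_s and P* out to Q_t plus the triangle from Q_t to Q*: change in PS = 7.5363 - 53.5917 = -46.0554.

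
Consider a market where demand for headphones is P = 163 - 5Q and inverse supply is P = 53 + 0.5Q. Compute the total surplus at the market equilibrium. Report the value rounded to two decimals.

Equilibrium: 163 - 5Q = 53 + 0.5Q, so Q* = 20 and P* = 63.
Total surplus is the full triangle between the curves from 0 to Q*: (1/2)(20)(163 - 53) = 1100.

1100.00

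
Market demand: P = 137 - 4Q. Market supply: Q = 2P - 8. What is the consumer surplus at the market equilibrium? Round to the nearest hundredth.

Rewriting supply in inverse form: P = 4 + 0.5Q.
Setting demand equal to supply, 133 = 4.5Q, so Q* = 29.5556 and P* = 18.7778.
Consumer surplus is the triangle under demand above P*: (1/2)(29.5556)(137 - 18.7778) = (1/2)(29.5556)(118.2222) = 1747.0617.

1747.06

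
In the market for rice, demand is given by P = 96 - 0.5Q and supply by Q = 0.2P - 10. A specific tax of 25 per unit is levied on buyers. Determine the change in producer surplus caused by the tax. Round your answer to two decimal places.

Rewriting supply in inverse form: P = 50 + 5Q.
Without the tax, 96 - 0.5Q = 50 + 5Q so Q* = 8.3636 and P* = 91.8182.
With the tax, buyers' net willingness to pay falls by 25: (96 - 25) - 0.5Q = 50 + 5Q, so Q_t = 3.8182. Buyers pay P_b = 94.0909; sellers receive P_s = P_b - 25 = 69.0909.
PS falls from (1/2)(8.3636)(41.8182) = 174.876 to (1/2)(3.8182)(19.0909) = 36.4463, a change of -138.4298.

-138.43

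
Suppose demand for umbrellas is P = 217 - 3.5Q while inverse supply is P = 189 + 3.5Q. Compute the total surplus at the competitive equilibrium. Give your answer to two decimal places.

Set 217 - 3.5Q = 189 + 3.5Q, which gives 28 = 7Q, so Q* = 4 and P* = 217 - 3.5(4) = 203.
CS = (1/2)(4)(14) = 28 and PS = (1/2)(4)(14) = 28, so total surplus = 56.

56.00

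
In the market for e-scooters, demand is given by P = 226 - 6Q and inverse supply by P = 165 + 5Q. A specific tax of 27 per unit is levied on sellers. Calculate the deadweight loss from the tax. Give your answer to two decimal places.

Without the tax, 226 - 6Q = 165 + 5Q so Q* = 5.5455 and P* = 192.7273.
A tax on sellers shifts supply up by 27: 226 - 6Q = 165 + 5Q + 27, so Q_t = 3.0909. Buyers pay P_b = 207.4545; sellers receive P_s = P_b - 27 = 180.4545.
Deadweight loss is the triangle between the curves from Q_t to Q*: (1/2)(5.5455 - 3.0909)(27) = 33.1364.

33.14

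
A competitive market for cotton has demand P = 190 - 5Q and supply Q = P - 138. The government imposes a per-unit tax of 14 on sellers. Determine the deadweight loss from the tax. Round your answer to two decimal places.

Rewriting supply in inverse form: P = 138 + Q.
Without the tax, 190 - 5Q = 138 + Q so Q* = 8.6667 and P* = 146.6667.
A tax on sellers shifts supply up by 14: 190 - 5Q = 138 + Q + 14, so Q_t = 6.3333. Buyers pay P_b = 158.3333; sellers receive P_s = P_b - 14 = 144.3333.
Deadweight loss is the triangle between the curves from Q_t to Q*: (1/2)(8.6667 - 6.3333)(14) = 16.3333.

16.33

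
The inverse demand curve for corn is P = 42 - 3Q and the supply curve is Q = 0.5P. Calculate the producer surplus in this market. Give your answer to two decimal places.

70.56

Rewriting supply in inverse form: P = 2Q.
Setting demand equal to supply, 42 = 5Q, so Q* = 8.4 and P* = 16.8.
Producer surplus is the triangle above supply below P*: (1/2)(8.4)(16.8 - 0) = (1/2)(8.4)(16.8) = 70.56.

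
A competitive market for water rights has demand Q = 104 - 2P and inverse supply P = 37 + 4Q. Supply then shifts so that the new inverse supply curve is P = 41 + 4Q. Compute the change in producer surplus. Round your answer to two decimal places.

-10.27

Rewriting demand in inverse form: P = 52 - 0.5Q.
Initial equilibrium: Q_0 = 3.3333, P_0 = 50.3333; CS_0 = (1/2)(3.3333)(1.6667) = 2.7778, PS_0 = (1/2)(3.3333)(13.3333) = 22.2222.
New equilibrium: 52 - 0.5Q = 41 + 4Q gives Q_1 = 2.4444, P_1 = 50.7778; CS_1 = 1.4938, PS_1 = 11.9506.
Change in producer surplus = 11.9506 - 22.2222 = -10.2716.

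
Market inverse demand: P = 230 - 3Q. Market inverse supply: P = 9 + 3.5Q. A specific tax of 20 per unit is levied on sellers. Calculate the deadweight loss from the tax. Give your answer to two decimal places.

Pre-tax equilibrium: 230 - 3Q = 9 + 3.5Q gives Q* = 34, P* = 128.
With the tax, sellers need 20 more per unit: 230 - 3Q = 9 + 3.5Q + 20, so Q_t = 30.9231. Buyers pay P_b = 137.2308; sellers receive P_s = P_b - 20 = 117.2308.
Deadweight loss is the triangle between the curves from Q_t to Q*: (1/2)(34 - 30.9231)(20) = 30.7692.

30.77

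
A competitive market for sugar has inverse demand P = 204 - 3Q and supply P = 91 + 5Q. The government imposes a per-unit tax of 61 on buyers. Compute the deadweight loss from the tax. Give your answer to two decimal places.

232.56

Without the tax, 204 - 3Q = 91 + 5Q so Q* = 14.125 and P* = 161.625.
With the tax, buyers' net willingness to pay falls by 61: (204 - 61) - 3Q = 91 + 5Q, so Q_t = 6.5. Buyers pay P_b = 184.5; sellers receive P_s = P_b - 61 = 123.5.
The welfare triangle lost has base Q* - Q_t = 7.625 and height t = 61, so DWL = (1/2)(7.625)(61) = 232.5625.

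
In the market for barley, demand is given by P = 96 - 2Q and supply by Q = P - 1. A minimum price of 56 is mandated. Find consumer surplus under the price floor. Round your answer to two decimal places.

Rewriting supply in inverse form: P = 1 + Q.
Without the control, 96 - 2Q = 1 + Q so Q* = 31.6667 and P* = 32.6667.
At the floor price 56, quantity demanded is (96 - 56)/2 = 20; demand is the short side, so Q = 20 trades at P = 56.
CS is the triangle under demand above 56: (1/2)(20)(96 - 56) = 400.

400.00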